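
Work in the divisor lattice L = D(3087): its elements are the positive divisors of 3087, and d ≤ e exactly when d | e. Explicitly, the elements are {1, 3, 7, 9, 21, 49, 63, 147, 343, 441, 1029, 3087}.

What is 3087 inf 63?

In the divisibility order, the meet is the greatest common divisor: gcd(3087, 63) = 63.

63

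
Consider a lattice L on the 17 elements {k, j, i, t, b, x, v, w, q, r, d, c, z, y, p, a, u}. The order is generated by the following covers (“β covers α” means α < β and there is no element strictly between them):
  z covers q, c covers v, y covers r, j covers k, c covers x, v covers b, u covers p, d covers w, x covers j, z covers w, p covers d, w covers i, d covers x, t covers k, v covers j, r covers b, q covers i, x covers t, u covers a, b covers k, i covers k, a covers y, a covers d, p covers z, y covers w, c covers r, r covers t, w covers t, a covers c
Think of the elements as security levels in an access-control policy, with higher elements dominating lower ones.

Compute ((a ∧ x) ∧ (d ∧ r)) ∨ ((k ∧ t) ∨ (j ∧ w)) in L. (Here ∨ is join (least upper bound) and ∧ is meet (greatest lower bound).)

t

a ∧ x = x
d ∧ r = t
x ∧ t = t
k ∧ t = k
j ∧ w = k
k ∨ k = k
t ∨ k = t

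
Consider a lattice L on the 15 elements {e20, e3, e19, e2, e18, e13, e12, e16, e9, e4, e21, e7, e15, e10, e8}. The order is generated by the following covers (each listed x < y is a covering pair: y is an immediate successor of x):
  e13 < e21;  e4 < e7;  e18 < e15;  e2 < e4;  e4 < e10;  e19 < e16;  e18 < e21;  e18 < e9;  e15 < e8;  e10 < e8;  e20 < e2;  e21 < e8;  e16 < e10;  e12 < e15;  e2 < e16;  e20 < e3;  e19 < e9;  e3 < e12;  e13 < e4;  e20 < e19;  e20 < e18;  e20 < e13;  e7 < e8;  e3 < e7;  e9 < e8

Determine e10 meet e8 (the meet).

e10

Common lower bounds of {e10, e8}: e10, e13, e16, e19, e2, e20, e4.
The greatest among these is e10.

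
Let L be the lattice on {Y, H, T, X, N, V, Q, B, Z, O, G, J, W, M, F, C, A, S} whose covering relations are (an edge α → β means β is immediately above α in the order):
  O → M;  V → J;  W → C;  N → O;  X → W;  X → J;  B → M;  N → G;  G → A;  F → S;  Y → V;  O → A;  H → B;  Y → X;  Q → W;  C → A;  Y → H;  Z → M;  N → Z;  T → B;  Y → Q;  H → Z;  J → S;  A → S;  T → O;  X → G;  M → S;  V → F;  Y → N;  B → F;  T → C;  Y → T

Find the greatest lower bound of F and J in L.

Common lower bounds of {F, J}: V, Y.
The greatest among these is V.

V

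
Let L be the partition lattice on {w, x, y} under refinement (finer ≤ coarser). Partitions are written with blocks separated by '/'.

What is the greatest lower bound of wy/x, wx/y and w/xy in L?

The meet (common refinement) of wy/x, wx/y, w/xy intersects blocks pairwise, giving w/x/y.

w/x/y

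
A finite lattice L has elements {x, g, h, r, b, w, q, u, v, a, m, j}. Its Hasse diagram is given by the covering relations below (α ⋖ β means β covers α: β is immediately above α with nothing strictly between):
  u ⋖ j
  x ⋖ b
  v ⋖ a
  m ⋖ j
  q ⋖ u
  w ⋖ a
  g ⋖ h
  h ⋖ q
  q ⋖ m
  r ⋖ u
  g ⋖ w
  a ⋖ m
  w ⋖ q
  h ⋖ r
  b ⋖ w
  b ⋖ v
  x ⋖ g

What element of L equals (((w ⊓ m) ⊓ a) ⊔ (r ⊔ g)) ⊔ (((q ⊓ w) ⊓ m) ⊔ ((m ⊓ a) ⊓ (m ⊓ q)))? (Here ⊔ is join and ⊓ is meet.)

u

w ∧ m = w
w ∧ a = w
r ∨ g = r
w ∨ r = u
q ∧ w = w
w ∧ m = w
m ∧ a = a
m ∧ q = q
a ∧ q = w
w ∨ w = w
u ∨ w = u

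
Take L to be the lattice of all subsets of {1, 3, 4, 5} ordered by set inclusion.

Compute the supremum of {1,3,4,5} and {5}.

Under ⊆, join is union: {1,3,4,5} ∪ {5} = {1,3,4,5}.

{1,3,4,5}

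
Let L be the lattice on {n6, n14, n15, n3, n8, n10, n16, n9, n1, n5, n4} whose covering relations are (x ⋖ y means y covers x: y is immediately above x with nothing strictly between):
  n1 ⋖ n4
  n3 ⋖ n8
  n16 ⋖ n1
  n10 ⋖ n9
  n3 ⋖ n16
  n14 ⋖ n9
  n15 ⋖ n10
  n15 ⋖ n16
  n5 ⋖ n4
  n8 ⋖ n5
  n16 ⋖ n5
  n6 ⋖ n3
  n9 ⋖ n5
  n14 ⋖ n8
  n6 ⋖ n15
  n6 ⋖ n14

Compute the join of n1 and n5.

n4

Common upper bounds of {n1, n5}: n4.
The least among these is n4.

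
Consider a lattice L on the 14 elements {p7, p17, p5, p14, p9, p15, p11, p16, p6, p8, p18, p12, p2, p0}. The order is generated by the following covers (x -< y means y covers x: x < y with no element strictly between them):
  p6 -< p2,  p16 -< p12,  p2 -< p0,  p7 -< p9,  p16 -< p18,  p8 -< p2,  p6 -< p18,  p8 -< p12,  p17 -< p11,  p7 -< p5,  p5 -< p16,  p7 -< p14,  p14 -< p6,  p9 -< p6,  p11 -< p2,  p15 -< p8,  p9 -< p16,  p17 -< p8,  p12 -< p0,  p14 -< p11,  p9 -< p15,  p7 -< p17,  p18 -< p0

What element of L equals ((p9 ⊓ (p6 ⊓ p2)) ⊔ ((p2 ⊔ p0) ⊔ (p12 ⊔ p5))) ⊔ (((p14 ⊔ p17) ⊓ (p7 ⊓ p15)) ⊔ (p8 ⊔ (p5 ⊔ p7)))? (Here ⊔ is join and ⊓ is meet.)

p6 ∧ p2 = p6
p9 ∧ p6 = p9
p2 ∨ p0 = p0
p12 ∨ p5 = p12
p0 ∨ p12 = p0
p9 ∨ p0 = p0
p14 ∨ p17 = p11
p7 ∧ p15 = p7
p11 ∧ p7 = p7
p5 ∨ p7 = p5
p8 ∨ p5 = p12
p7 ∨ p12 = p12
p0 ∨ p12 = p0

p0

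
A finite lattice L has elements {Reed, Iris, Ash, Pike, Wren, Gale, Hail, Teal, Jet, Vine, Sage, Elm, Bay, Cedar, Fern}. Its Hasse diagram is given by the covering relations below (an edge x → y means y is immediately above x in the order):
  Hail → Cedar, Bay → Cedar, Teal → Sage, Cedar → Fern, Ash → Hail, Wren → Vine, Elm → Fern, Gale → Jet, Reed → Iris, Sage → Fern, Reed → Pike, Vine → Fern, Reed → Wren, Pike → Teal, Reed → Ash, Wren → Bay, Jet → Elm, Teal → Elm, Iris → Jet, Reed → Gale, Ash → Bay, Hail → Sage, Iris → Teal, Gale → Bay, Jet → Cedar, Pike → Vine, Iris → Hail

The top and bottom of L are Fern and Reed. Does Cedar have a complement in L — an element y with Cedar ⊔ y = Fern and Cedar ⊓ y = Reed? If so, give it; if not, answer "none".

Need y with Cedar ∨ y = Fern and Cedar ∧ y = Reed.
Checking each element gives: Pike.

Pike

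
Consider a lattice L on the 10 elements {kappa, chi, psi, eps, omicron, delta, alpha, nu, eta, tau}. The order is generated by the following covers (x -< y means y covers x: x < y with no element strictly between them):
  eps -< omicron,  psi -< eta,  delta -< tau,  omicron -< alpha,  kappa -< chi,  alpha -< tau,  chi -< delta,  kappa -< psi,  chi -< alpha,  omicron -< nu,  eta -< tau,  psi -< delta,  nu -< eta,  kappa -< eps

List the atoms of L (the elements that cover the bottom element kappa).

chi, eps, psi

The atoms are exactly the elements that cover kappa: chi, eps, psi.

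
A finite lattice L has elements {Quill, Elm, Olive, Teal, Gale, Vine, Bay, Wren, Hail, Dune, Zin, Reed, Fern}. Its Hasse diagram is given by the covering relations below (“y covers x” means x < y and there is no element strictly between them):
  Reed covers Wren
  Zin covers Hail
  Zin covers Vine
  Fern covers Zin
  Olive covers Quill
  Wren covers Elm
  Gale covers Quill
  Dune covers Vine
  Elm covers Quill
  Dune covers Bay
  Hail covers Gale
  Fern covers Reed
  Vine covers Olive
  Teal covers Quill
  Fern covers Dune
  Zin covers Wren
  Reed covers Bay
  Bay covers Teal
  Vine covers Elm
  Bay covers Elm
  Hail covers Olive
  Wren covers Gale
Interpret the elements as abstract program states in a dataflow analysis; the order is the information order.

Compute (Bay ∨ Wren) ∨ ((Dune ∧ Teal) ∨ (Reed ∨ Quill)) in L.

Bay ∨ Wren = Reed
Dune ∧ Teal = Teal
Reed ∨ Quill = Reed
Teal ∨ Reed = Reed
Reed ∨ Reed = Reed

Reed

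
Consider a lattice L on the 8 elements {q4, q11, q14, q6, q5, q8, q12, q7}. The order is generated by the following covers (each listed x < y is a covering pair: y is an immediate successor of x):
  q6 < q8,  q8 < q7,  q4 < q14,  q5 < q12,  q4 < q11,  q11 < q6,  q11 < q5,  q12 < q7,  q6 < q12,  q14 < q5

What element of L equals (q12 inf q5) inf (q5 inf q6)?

q12 ∧ q5 = q5
q5 ∧ q6 = q11
q5 ∧ q11 = q11

q11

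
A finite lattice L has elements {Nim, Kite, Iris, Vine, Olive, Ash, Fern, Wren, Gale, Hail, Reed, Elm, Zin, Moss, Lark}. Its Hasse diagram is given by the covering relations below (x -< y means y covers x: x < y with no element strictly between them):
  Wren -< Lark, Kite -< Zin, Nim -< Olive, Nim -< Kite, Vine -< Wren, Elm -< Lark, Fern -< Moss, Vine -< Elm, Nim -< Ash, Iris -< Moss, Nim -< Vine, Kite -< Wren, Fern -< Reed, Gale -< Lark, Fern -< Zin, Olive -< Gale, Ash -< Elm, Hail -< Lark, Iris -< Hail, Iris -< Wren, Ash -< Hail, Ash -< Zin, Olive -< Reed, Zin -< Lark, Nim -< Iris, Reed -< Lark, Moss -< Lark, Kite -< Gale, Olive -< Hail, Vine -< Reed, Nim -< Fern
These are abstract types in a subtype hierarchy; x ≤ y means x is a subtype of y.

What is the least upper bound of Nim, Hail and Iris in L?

Common upper bounds of {Nim, Hail, Iris}: Hail, Lark.
The least among these is Hail.

Hail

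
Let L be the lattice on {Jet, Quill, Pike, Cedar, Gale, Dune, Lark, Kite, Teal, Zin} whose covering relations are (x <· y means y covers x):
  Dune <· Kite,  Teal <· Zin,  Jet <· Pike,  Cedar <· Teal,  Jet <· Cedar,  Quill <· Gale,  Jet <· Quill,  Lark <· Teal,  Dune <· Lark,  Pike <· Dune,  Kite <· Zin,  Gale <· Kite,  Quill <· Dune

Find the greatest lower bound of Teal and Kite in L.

Common lower bounds of {Teal, Kite}: Dune, Jet, Pike, Quill.
The greatest among these is Dune.

Dune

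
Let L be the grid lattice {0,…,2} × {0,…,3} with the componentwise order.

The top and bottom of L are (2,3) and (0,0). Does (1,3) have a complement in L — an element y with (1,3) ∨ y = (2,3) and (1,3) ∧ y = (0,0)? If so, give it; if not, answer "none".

For every candidate y, either (1,3) ∨ y ≠ (2,3) or (1,3) ∧ y ≠ (0,0); no complement exists.

none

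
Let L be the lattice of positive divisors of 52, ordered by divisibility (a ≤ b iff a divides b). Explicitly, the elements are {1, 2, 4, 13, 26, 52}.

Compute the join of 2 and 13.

In the divisibility order, the join is the least common multiple: lcm(2, 13) = 26.

26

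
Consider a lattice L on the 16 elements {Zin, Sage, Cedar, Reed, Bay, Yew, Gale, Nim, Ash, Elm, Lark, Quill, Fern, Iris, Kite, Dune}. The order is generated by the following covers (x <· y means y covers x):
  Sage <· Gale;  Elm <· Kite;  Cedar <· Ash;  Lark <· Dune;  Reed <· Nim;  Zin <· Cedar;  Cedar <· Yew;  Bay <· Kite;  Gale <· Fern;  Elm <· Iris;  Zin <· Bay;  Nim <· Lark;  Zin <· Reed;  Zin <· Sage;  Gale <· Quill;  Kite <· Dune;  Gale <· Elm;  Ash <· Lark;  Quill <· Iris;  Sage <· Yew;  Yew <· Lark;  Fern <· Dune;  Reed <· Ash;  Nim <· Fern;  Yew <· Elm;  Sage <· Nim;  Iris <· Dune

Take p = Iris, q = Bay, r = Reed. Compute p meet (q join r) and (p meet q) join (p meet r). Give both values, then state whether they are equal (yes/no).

q join r = Dune, so p meet (q join r) = Iris meet Dune = Iris.
p meet q = Zin and p meet r = Zin, so (p meet q) join (p meet r) = Zin join Zin = Zin.
Equal: no.

Iris; Zin; no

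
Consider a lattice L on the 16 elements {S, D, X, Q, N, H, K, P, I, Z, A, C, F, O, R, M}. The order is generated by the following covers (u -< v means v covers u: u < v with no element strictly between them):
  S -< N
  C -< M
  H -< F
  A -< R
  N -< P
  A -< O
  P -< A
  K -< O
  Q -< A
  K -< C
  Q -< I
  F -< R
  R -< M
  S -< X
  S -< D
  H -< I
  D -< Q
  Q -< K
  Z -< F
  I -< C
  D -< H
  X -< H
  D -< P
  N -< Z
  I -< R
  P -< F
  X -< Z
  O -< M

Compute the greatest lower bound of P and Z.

N

Common lower bounds of {P, Z}: N, S.
The greatest among these is N.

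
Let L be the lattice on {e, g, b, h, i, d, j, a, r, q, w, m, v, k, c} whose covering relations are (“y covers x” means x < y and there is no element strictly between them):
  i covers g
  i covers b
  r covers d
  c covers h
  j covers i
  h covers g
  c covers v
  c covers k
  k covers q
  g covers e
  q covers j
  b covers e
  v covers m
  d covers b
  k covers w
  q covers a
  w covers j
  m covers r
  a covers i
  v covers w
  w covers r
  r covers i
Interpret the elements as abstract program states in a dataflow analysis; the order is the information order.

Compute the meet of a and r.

i

Common lower bounds of {a, r}: b, e, g, i.
The greatest among these is i.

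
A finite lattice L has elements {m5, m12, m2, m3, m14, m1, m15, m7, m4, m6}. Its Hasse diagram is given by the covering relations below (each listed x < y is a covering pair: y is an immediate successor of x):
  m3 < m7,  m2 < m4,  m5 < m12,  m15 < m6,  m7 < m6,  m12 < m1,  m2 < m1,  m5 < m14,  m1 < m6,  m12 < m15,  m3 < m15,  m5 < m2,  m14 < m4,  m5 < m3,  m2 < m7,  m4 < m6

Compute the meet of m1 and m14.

Common lower bounds of {m1, m14}: m5.
The greatest among these is m5.

m5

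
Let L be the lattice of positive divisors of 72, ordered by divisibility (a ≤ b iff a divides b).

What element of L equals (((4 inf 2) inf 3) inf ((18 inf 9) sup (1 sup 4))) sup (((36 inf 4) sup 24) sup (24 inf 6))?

24

4 ∧ 2 = 2
2 ∧ 3 = 1
18 ∧ 9 = 9
1 ∨ 4 = 4
9 ∨ 4 = 36
1 ∧ 36 = 1
36 ∧ 4 = 4
4 ∨ 24 = 24
24 ∧ 6 = 6
24 ∨ 6 = 24
1 ∨ 24 = 24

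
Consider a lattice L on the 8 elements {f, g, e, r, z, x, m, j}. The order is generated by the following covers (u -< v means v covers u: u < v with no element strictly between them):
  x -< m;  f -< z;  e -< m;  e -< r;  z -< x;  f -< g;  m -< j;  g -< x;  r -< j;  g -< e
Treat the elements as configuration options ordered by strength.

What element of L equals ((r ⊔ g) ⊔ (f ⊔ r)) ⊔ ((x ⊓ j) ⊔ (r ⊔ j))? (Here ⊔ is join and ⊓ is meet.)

r ∨ g = r
f ∨ r = r
r ∨ r = r
x ∧ j = x
r ∨ j = j
x ∨ j = j
r ∨ j = j

j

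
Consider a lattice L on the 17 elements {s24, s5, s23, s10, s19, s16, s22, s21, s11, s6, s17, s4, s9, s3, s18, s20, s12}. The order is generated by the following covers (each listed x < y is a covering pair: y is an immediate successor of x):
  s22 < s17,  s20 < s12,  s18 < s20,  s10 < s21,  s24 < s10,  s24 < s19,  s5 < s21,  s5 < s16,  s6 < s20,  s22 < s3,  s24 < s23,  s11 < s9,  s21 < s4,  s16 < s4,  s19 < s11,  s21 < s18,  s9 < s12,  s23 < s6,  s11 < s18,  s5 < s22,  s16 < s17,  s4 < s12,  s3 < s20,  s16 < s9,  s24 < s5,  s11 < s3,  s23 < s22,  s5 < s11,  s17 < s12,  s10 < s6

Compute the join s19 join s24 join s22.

s3

Common upper bounds of {s19, s24, s22}: s12, s20, s3.
The least among these is s3.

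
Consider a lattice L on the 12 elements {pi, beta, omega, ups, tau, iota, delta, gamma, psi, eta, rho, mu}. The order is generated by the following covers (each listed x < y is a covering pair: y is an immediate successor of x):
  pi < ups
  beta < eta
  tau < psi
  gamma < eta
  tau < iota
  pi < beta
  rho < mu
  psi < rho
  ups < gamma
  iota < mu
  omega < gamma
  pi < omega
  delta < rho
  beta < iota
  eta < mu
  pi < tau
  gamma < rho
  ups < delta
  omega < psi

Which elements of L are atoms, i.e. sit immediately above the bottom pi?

The atoms are exactly the elements that cover pi: beta, omega, tau, ups.

beta, omega, tau, ups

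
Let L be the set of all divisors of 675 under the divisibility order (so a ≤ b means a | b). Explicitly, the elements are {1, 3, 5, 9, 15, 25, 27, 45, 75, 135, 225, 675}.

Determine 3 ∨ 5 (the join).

15

Common upper bounds of {3, 5}: 135, 15, 225, 45, 675, 75.
The least among these is 15.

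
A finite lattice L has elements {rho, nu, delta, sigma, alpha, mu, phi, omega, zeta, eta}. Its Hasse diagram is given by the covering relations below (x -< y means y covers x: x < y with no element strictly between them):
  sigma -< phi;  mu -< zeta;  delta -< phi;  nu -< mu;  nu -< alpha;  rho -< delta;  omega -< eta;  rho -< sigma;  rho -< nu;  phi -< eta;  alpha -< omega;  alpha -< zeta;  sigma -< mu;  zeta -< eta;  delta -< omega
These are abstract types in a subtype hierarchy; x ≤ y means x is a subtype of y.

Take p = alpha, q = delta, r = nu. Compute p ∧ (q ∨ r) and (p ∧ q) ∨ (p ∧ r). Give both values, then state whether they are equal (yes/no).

alpha; nu; no

q ∨ r = omega, so p ∧ (q ∨ r) = alpha ∧ omega = alpha.
p ∧ q = rho and p ∧ r = nu, so (p ∧ q) ∨ (p ∧ r) = rho ∨ nu = nu.
Equal: no.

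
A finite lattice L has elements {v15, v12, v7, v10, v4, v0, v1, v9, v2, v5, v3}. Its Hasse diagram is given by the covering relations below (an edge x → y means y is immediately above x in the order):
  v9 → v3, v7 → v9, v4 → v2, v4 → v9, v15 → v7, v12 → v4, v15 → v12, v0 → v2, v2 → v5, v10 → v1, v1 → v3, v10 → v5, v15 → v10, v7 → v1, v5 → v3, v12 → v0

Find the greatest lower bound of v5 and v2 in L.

Common lower bounds of {v5, v2}: v0, v12, v15, v2, v4.
The greatest among these is v2.

v2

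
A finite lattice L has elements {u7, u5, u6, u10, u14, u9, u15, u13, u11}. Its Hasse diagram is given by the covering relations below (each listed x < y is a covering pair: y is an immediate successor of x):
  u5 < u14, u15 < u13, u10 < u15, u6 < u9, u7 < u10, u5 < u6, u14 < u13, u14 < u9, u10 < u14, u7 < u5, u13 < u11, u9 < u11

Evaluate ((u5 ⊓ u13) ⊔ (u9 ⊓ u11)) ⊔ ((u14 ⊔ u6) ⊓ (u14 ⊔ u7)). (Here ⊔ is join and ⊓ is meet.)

u5 ∧ u13 = u5
u9 ∧ u11 = u9
u5 ∨ u9 = u9
u14 ∨ u6 = u9
u14 ∨ u7 = u14
u9 ∧ u14 = u14
u9 ∨ u14 = u9

u9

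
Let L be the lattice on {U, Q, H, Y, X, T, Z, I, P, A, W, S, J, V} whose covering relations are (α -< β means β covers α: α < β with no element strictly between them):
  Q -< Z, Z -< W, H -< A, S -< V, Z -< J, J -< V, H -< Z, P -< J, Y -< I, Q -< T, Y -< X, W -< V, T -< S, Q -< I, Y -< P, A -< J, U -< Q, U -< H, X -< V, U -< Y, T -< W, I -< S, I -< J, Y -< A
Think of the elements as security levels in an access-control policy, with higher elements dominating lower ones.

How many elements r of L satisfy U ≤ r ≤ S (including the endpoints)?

6

The interval [U, S] = {I, Q, S, T, U, Y}, which has 6 elements.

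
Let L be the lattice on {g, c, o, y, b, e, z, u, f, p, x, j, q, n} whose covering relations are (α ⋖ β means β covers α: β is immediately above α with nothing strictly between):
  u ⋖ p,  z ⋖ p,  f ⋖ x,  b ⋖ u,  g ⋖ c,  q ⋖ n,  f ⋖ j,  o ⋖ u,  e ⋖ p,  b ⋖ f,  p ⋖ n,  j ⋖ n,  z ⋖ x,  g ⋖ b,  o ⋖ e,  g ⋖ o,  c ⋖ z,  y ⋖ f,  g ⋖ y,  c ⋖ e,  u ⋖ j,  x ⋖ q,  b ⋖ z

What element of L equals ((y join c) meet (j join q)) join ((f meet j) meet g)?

y ∨ c = x
j ∨ q = n
x ∧ n = x
f ∧ j = f
f ∧ g = g
x ∨ g = x

x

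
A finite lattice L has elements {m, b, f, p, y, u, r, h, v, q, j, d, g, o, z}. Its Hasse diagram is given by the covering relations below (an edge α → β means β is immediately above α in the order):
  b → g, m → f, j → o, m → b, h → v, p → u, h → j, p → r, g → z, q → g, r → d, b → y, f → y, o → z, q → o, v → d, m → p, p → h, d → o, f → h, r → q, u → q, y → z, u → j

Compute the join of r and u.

q

Common upper bounds of {r, u}: g, o, q, z.
The least among these is q.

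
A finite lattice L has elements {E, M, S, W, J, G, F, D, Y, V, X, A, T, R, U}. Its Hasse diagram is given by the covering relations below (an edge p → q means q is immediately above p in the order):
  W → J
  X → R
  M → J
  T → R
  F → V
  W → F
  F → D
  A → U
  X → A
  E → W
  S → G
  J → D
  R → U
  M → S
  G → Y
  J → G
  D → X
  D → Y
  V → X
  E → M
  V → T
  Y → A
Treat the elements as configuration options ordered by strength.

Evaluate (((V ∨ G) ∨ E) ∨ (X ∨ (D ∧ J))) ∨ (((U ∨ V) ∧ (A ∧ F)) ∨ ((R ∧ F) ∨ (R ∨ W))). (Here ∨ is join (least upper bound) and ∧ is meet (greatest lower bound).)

U

V ∨ G = A
A ∨ E = A
D ∧ J = J
X ∨ J = X
A ∨ X = A
U ∨ V = U
A ∧ F = F
U ∧ F = F
R ∧ F = F
R ∨ W = R
F ∨ R = R
F ∨ R = R
A ∨ R = U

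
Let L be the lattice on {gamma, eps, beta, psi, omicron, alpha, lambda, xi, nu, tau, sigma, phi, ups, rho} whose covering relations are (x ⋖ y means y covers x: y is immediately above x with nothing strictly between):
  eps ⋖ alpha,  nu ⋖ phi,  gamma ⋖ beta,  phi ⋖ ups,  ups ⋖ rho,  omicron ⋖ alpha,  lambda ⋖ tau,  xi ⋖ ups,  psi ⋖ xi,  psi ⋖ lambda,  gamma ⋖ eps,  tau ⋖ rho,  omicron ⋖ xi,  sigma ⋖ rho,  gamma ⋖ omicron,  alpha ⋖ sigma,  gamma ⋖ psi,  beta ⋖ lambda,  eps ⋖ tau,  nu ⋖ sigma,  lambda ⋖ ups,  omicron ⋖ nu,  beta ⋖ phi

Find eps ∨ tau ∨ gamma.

Common upper bounds of {eps, tau, gamma}: rho, tau.
The least among these is tau.

tau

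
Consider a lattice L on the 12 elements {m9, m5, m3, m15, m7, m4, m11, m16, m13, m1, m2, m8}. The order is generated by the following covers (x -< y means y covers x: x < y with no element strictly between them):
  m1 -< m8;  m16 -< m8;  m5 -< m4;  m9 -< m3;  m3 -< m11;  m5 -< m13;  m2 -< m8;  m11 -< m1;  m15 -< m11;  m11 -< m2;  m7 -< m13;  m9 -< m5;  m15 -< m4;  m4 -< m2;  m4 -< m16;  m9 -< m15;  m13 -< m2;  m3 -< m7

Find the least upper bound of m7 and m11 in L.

m2

Common upper bounds of {m7, m11}: m2, m8.
The least among these is m2.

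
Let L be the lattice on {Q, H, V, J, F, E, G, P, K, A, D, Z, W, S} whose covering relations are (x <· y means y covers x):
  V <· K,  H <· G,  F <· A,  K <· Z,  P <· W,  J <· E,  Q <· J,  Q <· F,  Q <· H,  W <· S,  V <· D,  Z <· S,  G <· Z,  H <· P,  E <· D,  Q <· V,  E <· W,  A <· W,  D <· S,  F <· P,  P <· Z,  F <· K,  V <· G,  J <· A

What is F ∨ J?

A

Common upper bounds of {F, J}: A, S, W.
The least among these is A.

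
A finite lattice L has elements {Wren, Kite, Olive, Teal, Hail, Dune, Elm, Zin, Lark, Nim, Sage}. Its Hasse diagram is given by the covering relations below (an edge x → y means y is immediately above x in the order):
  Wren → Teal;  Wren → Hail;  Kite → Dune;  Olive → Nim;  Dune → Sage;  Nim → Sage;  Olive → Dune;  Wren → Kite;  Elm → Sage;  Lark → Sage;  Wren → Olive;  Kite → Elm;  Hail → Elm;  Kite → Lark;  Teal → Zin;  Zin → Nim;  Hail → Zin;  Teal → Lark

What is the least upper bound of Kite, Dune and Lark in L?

Common upper bounds of {Kite, Dune, Lark}: Sage.
The least among these is Sage.

Sage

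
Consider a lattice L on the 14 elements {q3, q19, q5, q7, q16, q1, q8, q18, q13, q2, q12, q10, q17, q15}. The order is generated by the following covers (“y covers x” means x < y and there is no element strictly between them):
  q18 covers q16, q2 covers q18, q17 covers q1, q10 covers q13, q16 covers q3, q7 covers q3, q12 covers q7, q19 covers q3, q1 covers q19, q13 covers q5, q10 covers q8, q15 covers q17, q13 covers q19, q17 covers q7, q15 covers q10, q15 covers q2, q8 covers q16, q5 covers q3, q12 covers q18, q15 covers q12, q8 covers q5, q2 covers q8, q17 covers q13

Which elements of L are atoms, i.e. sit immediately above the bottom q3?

The atoms are exactly the elements that cover q3: q16, q19, q5, q7.

q16, q19, q5, q7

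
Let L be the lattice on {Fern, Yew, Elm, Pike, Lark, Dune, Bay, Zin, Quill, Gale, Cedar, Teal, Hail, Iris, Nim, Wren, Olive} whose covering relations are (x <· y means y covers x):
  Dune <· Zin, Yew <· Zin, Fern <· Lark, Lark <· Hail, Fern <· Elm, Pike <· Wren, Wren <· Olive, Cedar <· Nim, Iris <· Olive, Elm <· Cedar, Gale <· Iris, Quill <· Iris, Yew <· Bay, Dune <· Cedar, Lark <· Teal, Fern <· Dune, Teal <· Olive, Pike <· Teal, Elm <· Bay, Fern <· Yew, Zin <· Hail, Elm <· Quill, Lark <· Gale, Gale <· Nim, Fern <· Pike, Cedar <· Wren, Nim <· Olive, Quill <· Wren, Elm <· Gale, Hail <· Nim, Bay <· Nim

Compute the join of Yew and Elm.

Common upper bounds of {Yew, Elm}: Bay, Nim, Olive.
The least among these is Bay.

Bay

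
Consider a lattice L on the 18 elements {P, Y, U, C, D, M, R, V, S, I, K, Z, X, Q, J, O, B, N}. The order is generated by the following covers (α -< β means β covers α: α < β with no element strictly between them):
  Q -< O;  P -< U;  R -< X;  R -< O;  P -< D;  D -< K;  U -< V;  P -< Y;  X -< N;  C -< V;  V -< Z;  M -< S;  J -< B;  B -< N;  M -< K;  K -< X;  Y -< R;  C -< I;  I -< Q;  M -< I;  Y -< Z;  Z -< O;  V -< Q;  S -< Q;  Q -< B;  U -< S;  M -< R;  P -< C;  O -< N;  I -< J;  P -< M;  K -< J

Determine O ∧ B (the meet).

Q

Common lower bounds of {O, B}: C, I, M, P, Q, S, U, V.
The greatest among these is Q.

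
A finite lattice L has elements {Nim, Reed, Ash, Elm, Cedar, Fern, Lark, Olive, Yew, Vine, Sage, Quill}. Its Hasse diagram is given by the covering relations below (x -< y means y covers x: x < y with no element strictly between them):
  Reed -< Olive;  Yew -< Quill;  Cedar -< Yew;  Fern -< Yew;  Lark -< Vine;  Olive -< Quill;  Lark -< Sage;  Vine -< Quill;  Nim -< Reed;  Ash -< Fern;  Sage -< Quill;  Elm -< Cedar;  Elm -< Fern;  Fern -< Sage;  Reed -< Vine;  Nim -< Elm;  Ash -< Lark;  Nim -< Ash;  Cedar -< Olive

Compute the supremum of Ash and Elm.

Fern

Common upper bounds of {Ash, Elm}: Fern, Quill, Sage, Yew.
The least among these is Fern.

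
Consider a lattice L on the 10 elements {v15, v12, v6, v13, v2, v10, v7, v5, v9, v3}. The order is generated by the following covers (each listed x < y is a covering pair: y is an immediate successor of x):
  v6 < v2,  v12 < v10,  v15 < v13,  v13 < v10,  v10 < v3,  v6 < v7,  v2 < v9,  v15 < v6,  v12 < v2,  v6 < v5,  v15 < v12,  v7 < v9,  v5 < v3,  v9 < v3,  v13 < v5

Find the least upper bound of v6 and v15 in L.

Common upper bounds of {v6, v15}: v2, v3, v5, v6, v7, v9.
The least among these is v6.

v6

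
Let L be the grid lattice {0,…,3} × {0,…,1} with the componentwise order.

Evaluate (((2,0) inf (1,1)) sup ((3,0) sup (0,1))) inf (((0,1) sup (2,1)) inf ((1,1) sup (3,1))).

(2,0) ∧ (1,1) = (1,0)
(3,0) ∨ (0,1) = (3,1)
(1,0) ∨ (3,1) = (3,1)
(0,1) ∨ (2,1) = (2,1)
(1,1) ∨ (3,1) = (3,1)
(2,1) ∧ (3,1) = (2,1)
(3,1) ∧ (2,1) = (2,1)

(2,1)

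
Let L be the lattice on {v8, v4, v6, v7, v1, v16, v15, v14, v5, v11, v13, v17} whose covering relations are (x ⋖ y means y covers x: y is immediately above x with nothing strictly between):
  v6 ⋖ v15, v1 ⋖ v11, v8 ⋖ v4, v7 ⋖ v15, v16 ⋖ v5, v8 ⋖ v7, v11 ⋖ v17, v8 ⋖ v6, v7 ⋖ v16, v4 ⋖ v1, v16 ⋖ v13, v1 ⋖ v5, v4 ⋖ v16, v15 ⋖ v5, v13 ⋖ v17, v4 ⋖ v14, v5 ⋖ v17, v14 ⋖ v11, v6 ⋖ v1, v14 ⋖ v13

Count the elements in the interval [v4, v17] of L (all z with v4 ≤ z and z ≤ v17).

The interval [v4, v17] = {v1, v11, v13, v14, v16, v17, v4, v5}, which has 8 elements.

8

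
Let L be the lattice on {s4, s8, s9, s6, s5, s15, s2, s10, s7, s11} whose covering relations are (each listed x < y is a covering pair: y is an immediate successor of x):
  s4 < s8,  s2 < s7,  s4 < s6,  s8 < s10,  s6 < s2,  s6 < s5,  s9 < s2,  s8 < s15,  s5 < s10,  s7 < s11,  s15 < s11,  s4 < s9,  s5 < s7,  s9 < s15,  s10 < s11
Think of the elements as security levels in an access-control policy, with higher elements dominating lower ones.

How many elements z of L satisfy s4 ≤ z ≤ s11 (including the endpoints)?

10

The interval [s4, s11] = {s10, s11, s15, s2, s4, s5, s6, s7, s8, s9}, which has 10 elements.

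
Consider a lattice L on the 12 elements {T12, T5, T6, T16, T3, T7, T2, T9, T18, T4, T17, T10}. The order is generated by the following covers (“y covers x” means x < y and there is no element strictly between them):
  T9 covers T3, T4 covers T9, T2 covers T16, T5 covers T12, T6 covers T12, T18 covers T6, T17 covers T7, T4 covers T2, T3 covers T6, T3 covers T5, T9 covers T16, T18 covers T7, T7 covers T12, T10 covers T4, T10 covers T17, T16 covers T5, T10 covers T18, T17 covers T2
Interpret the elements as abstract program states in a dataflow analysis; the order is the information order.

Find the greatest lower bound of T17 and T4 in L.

Common lower bounds of {T17, T4}: T12, T16, T2, T5.
The greatest among these is T2.

T2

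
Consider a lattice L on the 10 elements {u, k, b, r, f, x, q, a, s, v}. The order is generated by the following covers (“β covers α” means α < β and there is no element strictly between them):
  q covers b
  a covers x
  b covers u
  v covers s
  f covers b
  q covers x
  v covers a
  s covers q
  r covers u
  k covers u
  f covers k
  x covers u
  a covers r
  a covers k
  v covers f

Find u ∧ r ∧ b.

u

Common lower bounds of {u, r, b}: u.
The greatest among these is u.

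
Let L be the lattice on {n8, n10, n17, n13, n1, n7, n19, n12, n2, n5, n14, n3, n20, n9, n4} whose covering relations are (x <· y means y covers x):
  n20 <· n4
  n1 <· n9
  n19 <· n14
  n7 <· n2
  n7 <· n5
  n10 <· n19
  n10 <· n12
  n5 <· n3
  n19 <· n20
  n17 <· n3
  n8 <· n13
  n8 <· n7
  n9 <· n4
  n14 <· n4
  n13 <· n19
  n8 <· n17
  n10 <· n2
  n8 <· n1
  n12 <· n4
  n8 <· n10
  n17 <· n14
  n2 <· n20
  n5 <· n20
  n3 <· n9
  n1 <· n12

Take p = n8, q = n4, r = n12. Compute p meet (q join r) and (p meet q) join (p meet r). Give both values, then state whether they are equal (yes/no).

n8; n8; yes

q join r = n4, so p meet (q join r) = n8 meet n4 = n8.
p meet q = n8 and p meet r = n8, so (p meet q) join (p meet r) = n8 join n8 = n8.
Equal: yes.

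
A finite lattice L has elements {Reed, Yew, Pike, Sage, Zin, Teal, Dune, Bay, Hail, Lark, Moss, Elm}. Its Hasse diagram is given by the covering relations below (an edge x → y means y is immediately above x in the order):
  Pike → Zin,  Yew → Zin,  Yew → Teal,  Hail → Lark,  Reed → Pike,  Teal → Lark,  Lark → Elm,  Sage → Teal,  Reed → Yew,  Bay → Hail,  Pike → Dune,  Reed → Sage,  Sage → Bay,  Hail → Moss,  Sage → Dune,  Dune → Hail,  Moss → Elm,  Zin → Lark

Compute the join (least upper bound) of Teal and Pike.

Lark

Common upper bounds of {Teal, Pike}: Elm, Lark.
The least among these is Lark.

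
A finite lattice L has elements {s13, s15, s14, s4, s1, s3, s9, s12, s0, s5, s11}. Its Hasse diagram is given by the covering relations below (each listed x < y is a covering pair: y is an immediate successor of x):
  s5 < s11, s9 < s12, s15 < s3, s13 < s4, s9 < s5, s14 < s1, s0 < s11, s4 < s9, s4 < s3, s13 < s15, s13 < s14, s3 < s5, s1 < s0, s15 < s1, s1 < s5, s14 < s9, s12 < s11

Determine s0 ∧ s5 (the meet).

Common lower bounds of {s0, s5}: s1, s13, s14, s15.
The greatest among these is s1.

s1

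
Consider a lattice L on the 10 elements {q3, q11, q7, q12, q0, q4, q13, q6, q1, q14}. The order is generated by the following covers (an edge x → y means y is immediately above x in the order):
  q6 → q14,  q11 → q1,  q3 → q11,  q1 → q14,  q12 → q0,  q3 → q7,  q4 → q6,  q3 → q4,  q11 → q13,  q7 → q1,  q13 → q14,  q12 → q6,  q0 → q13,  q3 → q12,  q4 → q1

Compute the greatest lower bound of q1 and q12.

Common lower bounds of {q1, q12}: q3.
The greatest among these is q3.

q3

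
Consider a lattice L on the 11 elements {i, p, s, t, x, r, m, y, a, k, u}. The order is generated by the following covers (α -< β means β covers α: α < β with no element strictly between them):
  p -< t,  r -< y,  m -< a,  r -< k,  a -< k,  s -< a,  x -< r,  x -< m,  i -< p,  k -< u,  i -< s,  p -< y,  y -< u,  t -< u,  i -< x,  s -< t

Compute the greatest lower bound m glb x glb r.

Common lower bounds of {m, x, r}: i, x.
The greatest among these is x.

x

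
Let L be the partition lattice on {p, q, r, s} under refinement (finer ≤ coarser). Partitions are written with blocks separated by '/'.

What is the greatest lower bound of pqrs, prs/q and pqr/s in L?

pr/q/s

The meet (common refinement) of pqrs, prs/q, pqr/s intersects blocks pairwise, giving pr/q/s.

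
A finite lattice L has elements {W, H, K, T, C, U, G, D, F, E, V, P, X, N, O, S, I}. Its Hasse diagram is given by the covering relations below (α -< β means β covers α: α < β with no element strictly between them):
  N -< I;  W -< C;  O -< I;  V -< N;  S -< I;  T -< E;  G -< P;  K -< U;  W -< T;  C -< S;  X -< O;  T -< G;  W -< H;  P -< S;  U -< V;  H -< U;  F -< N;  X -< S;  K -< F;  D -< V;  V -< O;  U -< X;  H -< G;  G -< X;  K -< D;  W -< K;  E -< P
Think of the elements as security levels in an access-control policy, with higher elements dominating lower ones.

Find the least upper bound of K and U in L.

Common upper bounds of {K, U}: I, N, O, S, U, V, X.
The least among these is U.

U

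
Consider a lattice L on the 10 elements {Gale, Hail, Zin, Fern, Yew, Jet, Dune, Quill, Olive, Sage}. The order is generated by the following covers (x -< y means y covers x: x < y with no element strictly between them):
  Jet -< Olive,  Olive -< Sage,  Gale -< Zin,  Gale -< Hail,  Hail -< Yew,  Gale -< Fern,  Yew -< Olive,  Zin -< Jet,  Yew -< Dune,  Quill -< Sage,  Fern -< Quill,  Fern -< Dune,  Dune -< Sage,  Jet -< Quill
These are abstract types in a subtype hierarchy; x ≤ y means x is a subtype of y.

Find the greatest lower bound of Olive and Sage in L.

Olive

Common lower bounds of {Olive, Sage}: Gale, Hail, Jet, Olive, Yew, Zin.
The greatest among these is Olive.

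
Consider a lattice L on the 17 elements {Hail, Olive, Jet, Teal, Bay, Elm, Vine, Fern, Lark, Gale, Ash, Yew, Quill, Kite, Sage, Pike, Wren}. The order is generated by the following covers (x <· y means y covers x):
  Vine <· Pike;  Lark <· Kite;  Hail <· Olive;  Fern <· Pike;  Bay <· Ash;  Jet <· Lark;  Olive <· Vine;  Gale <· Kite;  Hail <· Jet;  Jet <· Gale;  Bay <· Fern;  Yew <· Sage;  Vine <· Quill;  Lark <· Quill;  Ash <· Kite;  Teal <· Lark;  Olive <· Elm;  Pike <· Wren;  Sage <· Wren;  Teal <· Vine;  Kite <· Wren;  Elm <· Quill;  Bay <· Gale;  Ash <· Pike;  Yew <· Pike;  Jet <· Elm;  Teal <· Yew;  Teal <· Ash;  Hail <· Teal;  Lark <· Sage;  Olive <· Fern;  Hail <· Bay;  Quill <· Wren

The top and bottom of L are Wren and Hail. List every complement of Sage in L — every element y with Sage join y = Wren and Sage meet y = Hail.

Bay, Fern, Olive

Need y with Sage ∨ y = Wren and Sage ∧ y = Hail.
Checking each element gives: Bay, Fern, Olive.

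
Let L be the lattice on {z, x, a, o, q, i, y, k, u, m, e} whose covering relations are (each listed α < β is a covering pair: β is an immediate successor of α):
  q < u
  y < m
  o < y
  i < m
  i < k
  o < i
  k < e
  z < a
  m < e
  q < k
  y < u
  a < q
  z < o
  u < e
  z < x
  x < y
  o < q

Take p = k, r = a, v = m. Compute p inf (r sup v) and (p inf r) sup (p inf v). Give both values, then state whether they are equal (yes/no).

k; k; yes

r sup v = e, so p inf (r sup v) = k inf e = k.
p inf r = a and p inf v = i, so (p inf r) sup (p inf v) = a sup i = k.
Equal: yes.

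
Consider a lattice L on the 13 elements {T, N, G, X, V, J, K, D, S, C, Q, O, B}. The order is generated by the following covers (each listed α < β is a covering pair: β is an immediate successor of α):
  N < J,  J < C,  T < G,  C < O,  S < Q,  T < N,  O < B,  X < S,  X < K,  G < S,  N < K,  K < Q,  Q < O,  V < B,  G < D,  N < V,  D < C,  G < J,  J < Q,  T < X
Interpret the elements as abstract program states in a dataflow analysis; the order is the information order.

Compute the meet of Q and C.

Common lower bounds of {Q, C}: G, J, N, T.
The greatest among these is J.

J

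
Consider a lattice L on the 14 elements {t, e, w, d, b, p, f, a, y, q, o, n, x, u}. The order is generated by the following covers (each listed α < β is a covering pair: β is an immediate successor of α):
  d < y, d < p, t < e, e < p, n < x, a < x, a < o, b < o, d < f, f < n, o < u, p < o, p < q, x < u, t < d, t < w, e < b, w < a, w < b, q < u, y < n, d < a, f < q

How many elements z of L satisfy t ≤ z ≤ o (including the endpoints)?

8

The interval [t, o] = {a, b, d, e, o, p, t, w}, which has 8 elements.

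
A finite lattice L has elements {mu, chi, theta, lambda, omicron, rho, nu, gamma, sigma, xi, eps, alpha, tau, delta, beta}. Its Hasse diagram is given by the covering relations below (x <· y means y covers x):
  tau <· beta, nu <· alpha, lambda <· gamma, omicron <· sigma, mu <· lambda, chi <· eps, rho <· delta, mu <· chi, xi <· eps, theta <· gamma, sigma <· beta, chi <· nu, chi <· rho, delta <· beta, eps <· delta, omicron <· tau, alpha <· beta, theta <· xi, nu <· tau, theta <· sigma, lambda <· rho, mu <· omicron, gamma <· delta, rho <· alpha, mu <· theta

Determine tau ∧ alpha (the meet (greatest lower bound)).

nu

Common lower bounds of {tau, alpha}: chi, mu, nu.
The greatest among these is nu.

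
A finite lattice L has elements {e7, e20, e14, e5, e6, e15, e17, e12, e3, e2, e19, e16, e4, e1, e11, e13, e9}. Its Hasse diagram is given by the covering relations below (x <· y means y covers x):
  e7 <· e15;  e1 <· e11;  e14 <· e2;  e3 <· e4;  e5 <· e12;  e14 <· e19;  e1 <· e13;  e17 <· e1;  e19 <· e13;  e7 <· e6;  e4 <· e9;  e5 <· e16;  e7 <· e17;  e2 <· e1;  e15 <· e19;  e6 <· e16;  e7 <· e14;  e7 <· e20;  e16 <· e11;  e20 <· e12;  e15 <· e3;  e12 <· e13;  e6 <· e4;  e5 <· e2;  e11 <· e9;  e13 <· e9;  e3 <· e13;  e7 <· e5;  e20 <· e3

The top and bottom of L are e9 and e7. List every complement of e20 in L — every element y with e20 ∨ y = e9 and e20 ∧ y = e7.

Need y with e20 ∨ y = e9 and e20 ∧ y = e7.
Checking each element gives: e11, e16.

e11, e16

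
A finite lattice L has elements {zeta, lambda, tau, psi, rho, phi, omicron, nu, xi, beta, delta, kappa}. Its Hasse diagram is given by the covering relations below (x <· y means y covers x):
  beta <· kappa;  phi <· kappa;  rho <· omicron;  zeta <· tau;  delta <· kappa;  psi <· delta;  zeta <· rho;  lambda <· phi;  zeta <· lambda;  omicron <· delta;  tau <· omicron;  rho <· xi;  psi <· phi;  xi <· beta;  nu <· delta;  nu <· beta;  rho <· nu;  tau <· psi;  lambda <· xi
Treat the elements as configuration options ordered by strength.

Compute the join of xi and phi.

Common upper bounds of {xi, phi}: kappa.
The least among these is kappa.

kappa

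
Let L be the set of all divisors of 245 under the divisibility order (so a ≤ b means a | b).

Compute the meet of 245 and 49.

In the divisibility order, the meet is the greatest common divisor: gcd(245, 49) = 49.

49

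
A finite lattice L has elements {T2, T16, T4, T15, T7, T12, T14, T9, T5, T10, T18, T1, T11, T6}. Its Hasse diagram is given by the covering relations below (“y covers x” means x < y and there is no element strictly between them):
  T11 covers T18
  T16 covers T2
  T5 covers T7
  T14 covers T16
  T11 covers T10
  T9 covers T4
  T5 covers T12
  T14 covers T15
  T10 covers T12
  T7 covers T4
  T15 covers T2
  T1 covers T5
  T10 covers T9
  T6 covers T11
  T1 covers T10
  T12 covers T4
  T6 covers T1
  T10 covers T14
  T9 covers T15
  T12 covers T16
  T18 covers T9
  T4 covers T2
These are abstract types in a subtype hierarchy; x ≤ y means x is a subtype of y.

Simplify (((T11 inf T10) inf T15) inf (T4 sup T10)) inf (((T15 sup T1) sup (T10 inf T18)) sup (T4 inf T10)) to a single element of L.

T11 ∧ T10 = T10
T10 ∧ T15 = T15
T4 ∨ T10 = T10
T15 ∧ T10 = T15
T15 ∨ T1 = T1
T10 ∧ T18 = T9
T1 ∨ T9 = T1
T4 ∧ T10 = T4
T1 ∨ T4 = T1
T15 ∧ T1 = T15

T15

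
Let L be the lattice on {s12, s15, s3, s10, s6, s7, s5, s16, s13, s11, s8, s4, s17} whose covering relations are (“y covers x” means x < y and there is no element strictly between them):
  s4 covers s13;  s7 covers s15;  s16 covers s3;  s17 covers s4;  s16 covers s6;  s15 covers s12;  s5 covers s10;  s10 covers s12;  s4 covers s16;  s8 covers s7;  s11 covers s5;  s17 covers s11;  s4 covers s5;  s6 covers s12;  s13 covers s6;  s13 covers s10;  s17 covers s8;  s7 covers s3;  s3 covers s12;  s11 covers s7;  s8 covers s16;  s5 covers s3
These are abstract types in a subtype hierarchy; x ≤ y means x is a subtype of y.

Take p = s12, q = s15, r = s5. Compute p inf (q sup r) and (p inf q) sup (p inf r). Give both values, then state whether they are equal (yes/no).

s12; s12; yes

q sup r = s11, so p inf (q sup r) = s12 inf s11 = s12.
p inf q = s12 and p inf r = s12, so (p inf q) sup (p inf r) = s12 sup s12 = s12.
Equal: yes.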